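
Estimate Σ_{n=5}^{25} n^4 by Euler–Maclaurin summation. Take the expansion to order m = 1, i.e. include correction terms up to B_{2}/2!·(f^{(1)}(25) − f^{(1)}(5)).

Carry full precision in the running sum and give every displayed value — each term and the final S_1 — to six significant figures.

S_1 ≈ 2.15329e+06

The integral term ∫_5^25 x^4 dx = 1.95250e+06.
Endpoint term: (f(5) + f(25))/2 = (625.000 + 390625)/2 = 195625.
Integral + boundary = 2.14812e+06.
k=1: B_{2}/(2)! × [f^{(1)}(25) − f^{(1)}(5)] = 1/12 × (62500.0 − 500.000) = 5166.67.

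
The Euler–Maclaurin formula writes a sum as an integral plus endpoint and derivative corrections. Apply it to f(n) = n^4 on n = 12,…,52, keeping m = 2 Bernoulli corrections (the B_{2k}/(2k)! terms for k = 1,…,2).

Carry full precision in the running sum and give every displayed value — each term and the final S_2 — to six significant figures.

S_2 ≈ 7.97035e+07

The integral term ∫_12^52 x^4 dx = 7.59910e+07.
Boundary: ½(f(12) + f(52)) = ½(20736.0 + 7.31162e+06) = 3.66618e+06.
So far: 7.96572e+07.
Correction k=1: B_{2}/2! · (f^{(1)}(52) − f^{(1)}(12)) = 1/12 · (562432 − 6912.00) = 46293.3.
After k=1: 7.97035e+07.
Correction k=2: B_{4}/4! · (f^{(3)}(52) − f^{(3)}(12)) = −1/720 · (1248.00 − 288.000) = -1.33333.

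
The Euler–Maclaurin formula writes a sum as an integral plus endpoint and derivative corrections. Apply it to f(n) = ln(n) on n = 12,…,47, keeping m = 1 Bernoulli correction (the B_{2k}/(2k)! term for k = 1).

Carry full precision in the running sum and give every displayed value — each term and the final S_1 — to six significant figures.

The integral term ∫_12^47 ln(x) dx = 116.138.
Endpoint term: (f(12) + f(47))/2 = (2.48491 + 3.85015)/2 = 3.16753.
Integral + boundary = 119.306.
k=1: B_{2}/(2)! × [f^{(1)}(47) − f^{(1)}(12)] = 1/12 × (0.0212766 − 0.0833333) = -0.00517139.

S_1 ≈ 119.300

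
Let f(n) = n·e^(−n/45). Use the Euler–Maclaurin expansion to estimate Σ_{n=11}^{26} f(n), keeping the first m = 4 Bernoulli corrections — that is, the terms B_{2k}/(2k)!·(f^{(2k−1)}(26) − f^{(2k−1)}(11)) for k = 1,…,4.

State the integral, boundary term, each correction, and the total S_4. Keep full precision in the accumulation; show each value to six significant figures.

The integral term ∫_11^26 x·e^(−x/45) dx = 180.657.
½[f(11) + f(26)] = ½[8.61453 + 14.5897] = 11.6021.
Integral + boundary = 192.259.
k=1: B_{2}/(2)! × [f^{(1)}(26) − f^{(1)}(11)] = 1/12 × (0.236927 − 0.591705) = -0.0295648.
After k=1: 192.229.
k=2: B_{4}/(4)! × [f^{(3)}(26) − f^{(3)}(11)] = −1/720 × (0.000671217 − 0.00106567) = 5.47853e-07.
After k=2: 192.229.
k=3: B_{6}/(6)! × [f^{(5)}(26) − f^{(5)}(11)] = 1/30240 × (6.05152e-07 − 9.08218e-07) = -1.00220e-11.
After k=3: 192.229.
k=4: B_{8}/(8)! × [f^{(7)}(26) − f^{(7)}(11)] = −1/1209600 × (4.33995e-10 − 6.37126e-10) = 1.67932e-16.

S_4 ≈ 192.229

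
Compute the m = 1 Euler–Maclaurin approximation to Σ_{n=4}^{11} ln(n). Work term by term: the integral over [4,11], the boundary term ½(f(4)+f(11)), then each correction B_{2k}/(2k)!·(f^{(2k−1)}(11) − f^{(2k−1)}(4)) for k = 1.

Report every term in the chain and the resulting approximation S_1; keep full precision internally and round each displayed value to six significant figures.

S_1 ≈ 15.7105

Integral: ∫_4^11 ln(x) dx = 13.8317.
½[f(4) + f(11)] = ½[1.38629 + 2.39790] = 1.89209.
Integral + boundary = 15.7238.
Correction k=1: B_{2}/2! · (f^{(1)}(11) − f^{(1)}(4)) = 1/12 · (0.0909091 − 0.250000) = -0.0132576.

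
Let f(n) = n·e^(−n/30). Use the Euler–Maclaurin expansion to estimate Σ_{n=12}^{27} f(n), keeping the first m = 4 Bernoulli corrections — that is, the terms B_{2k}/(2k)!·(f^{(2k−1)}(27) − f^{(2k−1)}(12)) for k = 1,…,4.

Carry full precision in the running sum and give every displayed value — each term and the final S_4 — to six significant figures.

S_4 ≈ 158.850

The integral term ∫_12^27 x·e^(−x/30) dx = 149.369.
Boundary: ½(f(12) + f(27)) = ½(8.04384 + 10.9774) = 9.51061.
So far: 158.880.
k=1: B_{2}/(2)! × [f^{(1)}(27) − f^{(1)}(12)] = 1/12 × (0.0406570 − 0.402192) = -0.0301279.
Partial sum through k=1: 158.850.
k=2: B_{4}/(4)! × [f^{(3)}(27) − f^{(3)}(12)] = −1/720 × (0.000948663 − 0.00193648) = 1.37197e-06.
Partial sum through k=2: 158.850.
k=3: B_{6}/(6)! × [f^{(5)}(27) − f^{(5)}(12)] = 1/30240 × (2.05795e-06 − 3.80676e-06) = -5.78310e-11.
Partial sum through k=3: 158.850.
k=4: B_{8}/(8)! × [f^{(7)}(27) − f^{(7)}(12)] = −1/1209600 × (3.40202e-09 − 6.06874e-09) = 2.20463e-15.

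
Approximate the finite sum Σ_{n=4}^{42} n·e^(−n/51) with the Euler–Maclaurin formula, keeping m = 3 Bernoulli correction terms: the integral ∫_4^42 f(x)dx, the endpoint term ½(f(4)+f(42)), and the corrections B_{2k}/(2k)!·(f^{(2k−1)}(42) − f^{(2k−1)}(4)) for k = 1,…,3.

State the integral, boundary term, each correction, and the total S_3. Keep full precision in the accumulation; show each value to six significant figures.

The integral term ∫_4^42 x·e^(−x/51) dx = 511.799.
Boundary: ½(f(4) + f(42)) = ½(3.69826 + 18.4330) = 11.0656.
Integral + boundary = 522.864.
Order-1 term: 1/12 · (0.0774494 − 0.852051) = -0.0645501.
Partial sum through k=1: 522.800.
Order-2 term: −1/720 · (0.000367247 − 0.00103852) = 9.32319e-07.
Partial sum through k=2: 522.800.
Order-3 term: 1/30240 · (2.70941e-07 − 6.72606e-07) = -1.32826e-11.

S_3 ≈ 522.800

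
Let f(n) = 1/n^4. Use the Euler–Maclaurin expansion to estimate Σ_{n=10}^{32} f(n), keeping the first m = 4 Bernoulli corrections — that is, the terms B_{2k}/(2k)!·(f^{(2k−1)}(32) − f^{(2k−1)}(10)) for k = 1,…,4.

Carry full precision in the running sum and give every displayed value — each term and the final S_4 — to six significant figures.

S_4 ≈ 0.000376945

∫_10^32 1/x^4 dx evaluates to 0.000323161.
Endpoint term: (f(10) + f(32))/2 = (0.000100000 + 9.53674e-07)/2 = 5.04768e-05.
So far: 0.000373638.
k=1: B_{2}/(2)! × [f^{(1)}(32) − f^{(1)}(10)] = 1/12 × (-1.19209e-07 − (-4.00000e-05)) = 3.32340e-06.
Partial sum through k=1: 0.000376961.
k=2: B_{4}/(4)! × [f^{(3)}(32) − f^{(3)}(10)] = −1/720 × (-3.49246e-09 − (-1.20000e-05)) = -1.66618e-08.
Partial sum through k=2: 0.000376944.
k=3: B_{6}/(6)! × [f^{(5)}(32) − f^{(5)}(10)] = 1/30240 × (-1.90994e-10 − (-6.72000e-06)) = 2.22216e-10.
Partial sum through k=3: 0.000376945.
k=4: B_{8}/(8)! × [f^{(7)}(32) − f^{(7)}(10)] = −1/1209600 × (-1.67866e-11 − (-6.04800e-06)) = -4.99999e-12.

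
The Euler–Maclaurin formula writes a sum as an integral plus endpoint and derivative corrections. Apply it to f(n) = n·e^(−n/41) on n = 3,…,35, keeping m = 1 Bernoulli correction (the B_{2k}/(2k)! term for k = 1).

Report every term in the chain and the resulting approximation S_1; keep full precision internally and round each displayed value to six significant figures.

S_1 ≈ 358.532

The integral term ∫_3^35 x·e^(−x/41) dx = 349.752.
½[f(3) + f(35)] = ½[2.78833 + 14.9049] = 8.84661.
Integral + boundary = 358.599.
Correction k=1: B_{2}/2! · (f^{(1)}(35) − f^{(1)}(3)) = 1/12 · (0.0623201 − 0.861434) = -0.0665928.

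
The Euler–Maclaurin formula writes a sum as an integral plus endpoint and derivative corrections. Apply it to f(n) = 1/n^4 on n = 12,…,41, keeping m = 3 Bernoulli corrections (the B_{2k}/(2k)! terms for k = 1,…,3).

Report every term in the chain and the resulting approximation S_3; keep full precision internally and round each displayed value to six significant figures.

Integral: ∫_12^41 1/x^4 dx = 0.000188065.
Boundary: ½(f(12) + f(41)) = ½(4.82253e-05 + 3.53887e-07) = 2.42896e-05.
Integral + boundary = 0.000212354.
Order-1 term: 1/12 · (-3.45256e-08 − (-1.60751e-05)) = 1.33671e-06.
After k=1: 0.000213691.
Order-2 term: −1/720 · (-6.16161e-10 − (-3.34898e-06)) = -4.65051e-09.
After k=2: 0.000213686.
Order-3 term: 1/30240 · (-2.05265e-11 − (-1.30238e-06)) = 4.30675e-11.

S_3 ≈ 0.000213686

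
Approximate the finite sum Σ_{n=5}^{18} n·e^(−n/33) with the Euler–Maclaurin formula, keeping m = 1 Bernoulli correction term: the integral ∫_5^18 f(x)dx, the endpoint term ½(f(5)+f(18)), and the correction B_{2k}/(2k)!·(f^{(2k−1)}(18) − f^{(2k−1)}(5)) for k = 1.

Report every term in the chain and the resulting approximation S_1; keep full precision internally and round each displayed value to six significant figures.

∫_5^18 x·e^(−x/33) dx evaluates to 102.263.
½[f(5) + f(18)] = ½[4.29702 + 10.4324] = 7.36472.
Integral + boundary = 109.628.
Order-1 term: 1/12 · (0.263445 − 0.729192) = -0.0388123.

S_1 ≈ 109.589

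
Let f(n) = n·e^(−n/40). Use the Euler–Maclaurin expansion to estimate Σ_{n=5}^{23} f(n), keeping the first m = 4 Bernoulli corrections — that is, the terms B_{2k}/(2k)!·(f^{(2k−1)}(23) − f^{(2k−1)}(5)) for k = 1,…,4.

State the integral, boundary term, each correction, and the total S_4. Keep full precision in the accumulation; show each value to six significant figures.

Integral: ∫_5^23 x·e^(−x/40) dx = 170.478.
½[f(5) + f(23)] = ½[4.41248 + 12.9422] = 8.67735.
Integral + boundary = 179.156.
k=1: B_{2}/(2)! × [f^{(1)}(23) − f^{(1)}(5)] = 1/12 × (0.239150 − 0.772185) = -0.0444196.
Partial sum through k=1: 179.111.
k=2: B_{4}/(4)! × [f^{(3)}(23) − f^{(3)}(5)] = −1/720 × (0.000852850 − 0.00158574) = 1.01790e-06.
Partial sum through k=2: 179.111.
k=3: B_{6}/(6)! × [f^{(5)}(23) − f^{(5)}(5)] = 1/30240 × (9.72644e-07 − 1.68054e-06) = -2.34091e-11.
Partial sum through k=3: 179.111.
k=4: B_{8}/(8)! × [f^{(7)}(23) − f^{(7)}(5)] = −1/1209600 × (8.82661e-10 − 1.48124e-09) = 4.94859e-16.

S_4 ≈ 179.111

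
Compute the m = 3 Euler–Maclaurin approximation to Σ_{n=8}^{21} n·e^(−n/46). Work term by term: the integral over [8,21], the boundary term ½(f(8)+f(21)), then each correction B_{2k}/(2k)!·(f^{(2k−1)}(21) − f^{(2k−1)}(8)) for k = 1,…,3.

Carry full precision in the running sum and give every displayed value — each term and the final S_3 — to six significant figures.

The integral term ∫_8^21 x·e^(−x/46) dx = 135.084.
Endpoint term: (f(8) + f(21))/2 = (6.72296 + 13.3031)/2 = 10.0131.
Integral + boundary = 145.097.
Order-1 term: 1/12 · (0.344284 − 0.694219) = -0.0291612.
Running total after k=1: 145.068.
Order-2 term: −1/720 · (0.000761461 − 0.00112238) = 5.01278e-07.
Running total after k=2: 145.068.
Order-3 term: 1/30240 · (6.42824e-07 − 9.05804e-07) = -8.69643e-12.

S_3 ≈ 145.068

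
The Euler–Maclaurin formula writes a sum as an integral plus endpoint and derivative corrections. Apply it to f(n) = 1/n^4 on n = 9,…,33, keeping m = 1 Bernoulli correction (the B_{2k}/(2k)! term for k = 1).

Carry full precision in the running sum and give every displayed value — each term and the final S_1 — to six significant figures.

The integral term ∫_9^33 1/x^4 dx = 0.000447972.
½[f(9) + f(33)] = ½[0.000152416 + 8.43226e-07] = 7.66295e-05.
So far: 0.000524601.
Order-1 term: 1/12 · (-1.02209e-07 − (-6.77404e-05)) = 5.63651e-06.

S_1 ≈ 0.000530238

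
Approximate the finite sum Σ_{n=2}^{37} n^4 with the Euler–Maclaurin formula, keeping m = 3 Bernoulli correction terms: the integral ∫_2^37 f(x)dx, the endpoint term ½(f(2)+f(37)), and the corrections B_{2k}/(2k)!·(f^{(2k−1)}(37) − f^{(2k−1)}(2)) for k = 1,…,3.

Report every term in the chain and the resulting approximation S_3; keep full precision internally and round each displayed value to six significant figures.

S_3 ≈ 1.48228e+07

Integral: ∫_2^37 x^4 dx = 1.38688e+07.
Boundary: ½(f(2) + f(37)) = ½(16.0000 + 1.87416e+06) = 937088.
Integral + boundary = 1.48059e+07.
Correction k=1: B_{2}/2! · (f^{(1)}(37) − f^{(1)}(2)) = 1/12 · (202612 − 32.0000) = 16881.7.
Running total after k=1: 1.48228e+07.
Correction k=2: B_{4}/4! · (f^{(3)}(37) − f^{(3)}(2)) = −1/720 · (888.000 − 48.0000) = -1.16667.
Running total after k=2: 1.48228e+07.
Correction k=3: B_{6}/6! · (f^{(5)}(37) − f^{(5)}(2)) = 1/30240 · (0.00000 − 0.00000) = 0.00000.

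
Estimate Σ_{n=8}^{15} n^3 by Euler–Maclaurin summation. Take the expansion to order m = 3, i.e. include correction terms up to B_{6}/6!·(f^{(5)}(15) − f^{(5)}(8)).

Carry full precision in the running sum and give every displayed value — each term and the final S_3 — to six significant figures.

S_3 ≈ 13616.0

The integral term ∫_8^15 x^3 dx = 11632.2.
Boundary: ½(f(8) + f(15)) = ½(512.000 + 3375.00) = 1943.50.
So far: 13575.8.
Order-1 term: 1/12 · (675.000 − 192.000) = 40.2500.
Partial sum through k=1: 13616.0.
Order-2 term: −1/720 · (6.00000 − 6.00000) = 0.00000.
Partial sum through k=2: 13616.0.
Order-3 term: 1/30240 · (0.00000 − 0.00000) = 0.00000.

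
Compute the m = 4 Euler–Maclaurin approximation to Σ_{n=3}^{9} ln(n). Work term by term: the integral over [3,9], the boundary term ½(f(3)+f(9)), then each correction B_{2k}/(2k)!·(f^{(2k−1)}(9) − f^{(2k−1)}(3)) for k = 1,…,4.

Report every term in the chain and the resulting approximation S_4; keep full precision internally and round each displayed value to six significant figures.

The integral term ∫_3^9 ln(x) dx = 10.4792.
Endpoint term: (f(3) + f(9))/2 = (1.09861 + 2.19722)/2 = 1.64792.
Integral + boundary = 12.1271.
Correction k=1: B_{2}/2! · (f^{(1)}(9) − f^{(1)}(3)) = 1/12 · (0.111111 − 0.333333) = -0.0185185.
Partial sum through k=1: 12.1086.
Correction k=2: B_{4}/4! · (f^{(3)}(9) − f^{(3)}(3)) = −1/720 · (0.00274348 − 0.0740741) = 9.90703e-05.
Partial sum through k=2: 12.1087.
Correction k=3: B_{6}/6! · (f^{(5)}(9) − f^{(5)}(3)) = 1/30240 · (0.000406442 − 0.0987654) = -3.25261e-06.
Partial sum through k=3: 12.1087.
Correction k=4: B_{8}/8! · (f^{(7)}(9) − f^{(7)}(3)) = −1/1209600 · (0.000150534 − 0.329218) = 2.72047e-07.

S_4 ≈ 12.1087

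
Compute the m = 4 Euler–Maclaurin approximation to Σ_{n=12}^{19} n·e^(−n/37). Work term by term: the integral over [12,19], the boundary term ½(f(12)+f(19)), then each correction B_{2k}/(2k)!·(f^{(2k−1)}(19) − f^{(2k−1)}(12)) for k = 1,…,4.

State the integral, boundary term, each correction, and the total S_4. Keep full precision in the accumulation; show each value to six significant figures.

S_4 ≈ 80.9709

∫_12^19 x·e^(−x/37) dx evaluates to 70.9646.
Endpoint term: (f(12) + f(19))/2 = (8.67619 + 11.3694)/2 = 10.0228.
So far: 80.9874.
Correction k=1: B_{2}/2! · (f^{(1)}(19) − f^{(1)}(12)) = 1/12 · (0.291108 − 0.488524) = -0.0164513.
Partial sum through k=1: 80.9709.
Correction k=2: B_{4}/4! · (f^{(3)}(19) − f^{(3)}(12)) = −1/720 · (0.00108684 − 0.00141312) = 4.53158e-07.
Partial sum through k=2: 80.9709.
Correction k=3: B_{6}/6! · (f^{(5)}(19) − f^{(5)}(12)) = 1/30240 · (1.43246e-06 − 1.80379e-06) = -1.22792e-11.
Partial sum through k=3: 80.9709.
Correction k=4: B_{8}/8! · (f^{(7)}(19) − f^{(7)}(12)) = −1/1209600 · (1.51281e-09 − 1.88119e-09) = 3.04551e-16.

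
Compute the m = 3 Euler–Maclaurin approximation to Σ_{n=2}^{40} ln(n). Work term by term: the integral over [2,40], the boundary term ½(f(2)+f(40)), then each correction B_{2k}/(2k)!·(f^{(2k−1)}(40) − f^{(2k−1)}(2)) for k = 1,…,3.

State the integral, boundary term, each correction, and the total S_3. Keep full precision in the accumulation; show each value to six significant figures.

S_3 ≈ 110.321

The integral term ∫_2^40 ln(x) dx = 108.169.
Boundary: ½(f(2) + f(40)) = ½(0.693147 + 3.68888) = 2.19101.
So far: 110.360.
k=1: B_{2}/(2)! × [f^{(1)}(40) − f^{(1)}(2)] = 1/12 × (0.0250000 − 0.500000) = -0.0395833.
Running total after k=1: 110.320.
k=2: B_{4}/(4)! × [f^{(3)}(40) − f^{(3)}(2)] = −1/720 × (3.12500e-05 − 0.250000) = 0.000347179.
Running total after k=2: 110.321.
k=3: B_{6}/(6)! × [f^{(5)}(40) − f^{(5)}(2)] = 1/30240 × (2.34375e-07 − 0.750000) = -2.48016e-05.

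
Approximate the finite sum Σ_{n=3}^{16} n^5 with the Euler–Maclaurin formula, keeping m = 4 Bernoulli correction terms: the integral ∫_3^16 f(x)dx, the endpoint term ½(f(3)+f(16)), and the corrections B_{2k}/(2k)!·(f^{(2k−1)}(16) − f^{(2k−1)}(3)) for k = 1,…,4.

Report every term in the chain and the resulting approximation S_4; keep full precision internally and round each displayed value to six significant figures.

S_4 ≈ 3.34774e+06

Integral: ∫_3^16 x^5 dx = 2.79608e+06.
Endpoint term: (f(3) + f(16))/2 = (243.000 + 1.04858e+06)/2 = 524410.
So far: 3.32049e+06.
k=1: B_{2}/(2)! × [f^{(1)}(16) − f^{(1)}(3)] = 1/12 × (327680 − 405.000) = 27272.9.
After k=1: 3.34776e+06.
k=2: B_{4}/(4)! × [f^{(3)}(16) − f^{(3)}(3)] = −1/720 × (15360.0 − 540.000) = -20.5833.
After k=2: 3.34774e+06.
k=3: B_{6}/(6)! × [f^{(5)}(16) − f^{(5)}(3)] = 1/30240 × (120.000 − 120.000) = 0.00000.
After k=3: 3.34774e+06.
k=4: B_{8}/(8)! × [f^{(7)}(16) − f^{(7)}(3)] = −1/1209600 × (0.00000 − 0.00000) = 0.00000.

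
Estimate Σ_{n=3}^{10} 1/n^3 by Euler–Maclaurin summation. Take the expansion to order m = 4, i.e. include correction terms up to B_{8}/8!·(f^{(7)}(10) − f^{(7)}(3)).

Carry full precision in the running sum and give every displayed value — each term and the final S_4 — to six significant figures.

S_4 ≈ 0.0725314

∫_3^10 1/x^3 dx evaluates to 0.0505556.
Endpoint term: (f(3) + f(10))/2 = (0.0370370 + 0.00100000)/2 = 0.0190185.
So far: 0.0695741.
Order-1 term: 1/12 · (-0.000300000 − (-0.0370370)) = 0.00306142.
Partial sum through k=1: 0.0726355.
Order-2 term: −1/720 · (-6.00000e-05 − (-0.0823045)) = -0.000114229.
Partial sum through k=2: 0.0725213.
Order-3 term: 1/30240 · (-2.52000e-05 − (-0.384088)) = 1.27005e-05.
Partial sum through k=3: 0.0725340.
Order-4 term: −1/1209600 · (-1.81440e-05 − (-3.07270)) = -2.54025e-06.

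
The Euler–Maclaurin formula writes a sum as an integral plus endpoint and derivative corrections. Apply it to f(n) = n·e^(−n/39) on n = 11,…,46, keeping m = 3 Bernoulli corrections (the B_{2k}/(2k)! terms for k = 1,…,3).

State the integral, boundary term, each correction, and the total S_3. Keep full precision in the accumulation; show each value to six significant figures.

Integral: ∫_11^46 x·e^(−x/39) dx = 451.607.
Boundary: ½(f(11) + f(46)) = ½(8.29659 + 14.1421) = 11.2193.
Running total after boundary: 462.826.
Order-1 term: 1/12 · (-0.0551809 − 0.541502) = -0.0497236.
After k=1: 462.776.
Order-2 term: −1/720 · (0.000367976 − 0.00134778) = 1.36084e-06.
After k=2: 462.776.
Order-3 term: 1/30240 · (5.07713e-07 − 1.53816e-06) = -3.40756e-11.

S_3 ≈ 462.776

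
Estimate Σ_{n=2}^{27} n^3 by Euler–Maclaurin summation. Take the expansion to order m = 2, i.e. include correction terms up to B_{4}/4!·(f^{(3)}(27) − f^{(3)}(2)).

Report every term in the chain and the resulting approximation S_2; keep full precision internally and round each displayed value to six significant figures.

S_2 ≈ 142883

Integral: ∫_2^27 x^3 dx = 132856.
Boundary: ½(f(2) + f(27)) = ½(8.00000 + 19683.0) = 9845.50.
Integral + boundary = 142702.
k=1: B_{2}/(2)! × [f^{(1)}(27) − f^{(1)}(2)] = 1/12 × (2187.00 − 12.0000) = 181.250.
After k=1: 142883.
k=2: B_{4}/(4)! × [f^{(3)}(27) − f^{(3)}(2)] = −1/720 × (6.00000 − 6.00000) = 0.00000.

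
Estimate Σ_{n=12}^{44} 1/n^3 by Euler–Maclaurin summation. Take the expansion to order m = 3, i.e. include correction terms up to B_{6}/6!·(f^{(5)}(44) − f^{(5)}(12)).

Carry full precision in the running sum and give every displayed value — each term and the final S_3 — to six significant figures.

S_3 ≈ 0.00352114

∫_12^44 1/x^3 dx evaluates to 0.00321396.
½[f(12) + f(44)] = ½[0.000578704 + 1.17393e-05] = 0.000295221.
Running total after boundary: 0.00350918.
k=1: B_{2}/(2)! × [f^{(1)}(44) − f^{(1)}(12)] = 1/12 × (-8.00406e-07 − (-0.000144676)) = 1.19896e-05.
Running total after k=1: 0.00352117.
k=2: B_{4}/(4)! × [f^{(3)}(44) − f^{(3)}(12)] = −1/720 × (-8.26866e-09 − (-2.00939e-05)) = -2.78967e-08.
Running total after k=2: 0.00352114.
k=3: B_{6}/(6)! × [f^{(5)}(44) − f^{(5)}(12)] = 1/30240 × (-1.79382e-10 − (-5.86071e-06)) = 1.93801e-10.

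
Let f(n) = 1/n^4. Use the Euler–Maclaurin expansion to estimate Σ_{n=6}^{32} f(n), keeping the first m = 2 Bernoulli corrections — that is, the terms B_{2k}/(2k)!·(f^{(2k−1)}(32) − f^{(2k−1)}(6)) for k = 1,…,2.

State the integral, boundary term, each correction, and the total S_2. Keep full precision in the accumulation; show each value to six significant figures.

S_2 ≈ 0.00196158

∫_6^32 1/x^4 dx evaluates to 0.00153304.
Boundary: ½(f(6) + f(32)) = ½(0.000771605 + 9.53674e-07) = 0.000386279.
Running total after boundary: 0.00191932.
Correction k=1: B_{2}/2! · (f^{(1)}(32) − f^{(1)}(6)) = 1/12 · (-1.19209e-07 − (-0.000514403)) = 4.28570e-05.
After k=1: 0.00196217.
Correction k=2: B_{4}/4! · (f^{(3)}(32) − f^{(3)}(6)) = −1/720 · (-3.49246e-09 − (-0.000428669)) = -5.95369e-07.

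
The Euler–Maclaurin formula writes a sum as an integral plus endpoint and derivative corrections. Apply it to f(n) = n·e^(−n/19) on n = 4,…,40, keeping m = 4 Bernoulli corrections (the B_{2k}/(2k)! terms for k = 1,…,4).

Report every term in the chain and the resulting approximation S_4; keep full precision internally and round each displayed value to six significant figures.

∫_4^40 x·e^(−x/19) dx evaluates to 217.486.
Boundary: ½(f(4) + f(40)) = ½(3.24063 + 4.87254) = 4.05659.
So far: 221.542.
Order-1 term: 1/12 · (-0.134636 − 0.639598) = -0.0645195.
After k=1: 221.478.
Order-2 term: −1/720 · (0.000301914 − 0.00626015) = 8.27533e-06.
After k=2: 221.478.
Order-3 term: 1/30240 · (2.70577e-06 − 2.97744e-05) = -8.95127e-10.
After k=3: 221.478.
Order-4 term: −1/1209600 · (1.26737e-08 − 1.16919e-07) = 8.61814e-14.

S_4 ≈ 221.478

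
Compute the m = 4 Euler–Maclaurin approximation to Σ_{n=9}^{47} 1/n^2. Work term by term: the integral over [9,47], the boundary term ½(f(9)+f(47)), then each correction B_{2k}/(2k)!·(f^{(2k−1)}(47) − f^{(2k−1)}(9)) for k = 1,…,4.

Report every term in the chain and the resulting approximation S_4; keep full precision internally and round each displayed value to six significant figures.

The integral term ∫_9^47 1/x^2 dx = 0.0898345.
Boundary: ½(f(9) + f(47)) = ½(0.0123457 + 0.000452694) = 0.00639919.
So far: 0.0962337.
k=1: B_{2}/(2)! × [f^{(1)}(47) − f^{(1)}(9)] = 1/12 × (-1.92636e-05 − (-0.00274348)) = 0.000227018.
Running total after k=1: 0.0964607.
k=2: B_{4}/(4)! × [f^{(3)}(47) − f^{(3)}(9)] = −1/720 × (-1.04646e-07 − (-0.000406442)) = -5.64358e-07.
Running total after k=2: 0.0964602.
k=3: B_{6}/(6)! × [f^{(5)}(47) − f^{(5)}(9)] = 1/30240 × (-1.42117e-09 − (-0.000150534)) = 4.97793e-09.
Running total after k=3: 0.0964602.
k=4: B_{8}/(8)! × [f^{(7)}(47) − f^{(7)}(9)] = −1/1209600 × (-3.60280e-11 − (-0.000104073)) = -8.60391e-11.

S_4 ≈ 0.0964602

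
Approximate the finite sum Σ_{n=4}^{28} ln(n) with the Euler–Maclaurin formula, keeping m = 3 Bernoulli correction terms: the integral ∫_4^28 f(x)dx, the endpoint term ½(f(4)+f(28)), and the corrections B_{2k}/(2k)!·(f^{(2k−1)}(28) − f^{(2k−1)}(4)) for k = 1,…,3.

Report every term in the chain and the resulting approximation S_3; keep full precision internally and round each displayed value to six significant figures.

S_3 ≈ 66.0980

The integral term ∫_4^28 ln(x) dx = 63.7565.
Boundary: ½(f(4) + f(28)) = ½(1.38629 + 3.33220) = 2.35925.
Running total after boundary: 66.1158.
Correction k=1: B_{2}/2! · (f^{(1)}(28) − f^{(1)}(4)) = 1/12 · (0.0357143 − 0.250000) = -0.0178571.
After k=1: 66.0979.
Correction k=2: B_{4}/4! · (f^{(3)}(28) − f^{(3)}(4)) = −1/720 · (9.11079e-05 − 0.0312500) = 4.32762e-05.
After k=2: 66.0980.
Correction k=3: B_{6}/6! · (f^{(5)}(28) − f^{(5)}(4)) = 1/30240 · (1.39451e-06 − 0.0234375) = -7.75003e-07.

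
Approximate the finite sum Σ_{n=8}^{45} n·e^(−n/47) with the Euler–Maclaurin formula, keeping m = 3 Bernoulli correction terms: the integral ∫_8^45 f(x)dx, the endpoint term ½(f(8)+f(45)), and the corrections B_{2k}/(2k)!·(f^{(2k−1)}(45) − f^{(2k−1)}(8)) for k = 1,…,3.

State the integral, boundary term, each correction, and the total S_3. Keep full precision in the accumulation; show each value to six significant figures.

S_3 ≈ 532.502

Integral: ∫_8^45 x·e^(−x/47) dx = 520.548.
Endpoint term: (f(8) + f(45))/2 = (6.74788 + 17.2742)/2 = 12.0111.
So far: 532.559.
Correction k=1: B_{2}/2! · (f^{(1)}(45) − f^{(1)}(8)) = 1/12 · (0.0163350 − 0.699913) = -0.0569649.
Partial sum through k=1: 532.502.
Correction k=2: B_{4}/4! · (f^{(3)}(45) − f^{(3)}(8)) = −1/720 · (0.000354947 − 0.00108053) = 1.00775e-06.
Partial sum through k=2: 532.502.
Correction k=3: B_{6}/6! · (f^{(5)}(45) − f^{(5)}(8)) = 1/30240 · (3.18017e-07 − 8.34861e-07) = -1.70914e-11.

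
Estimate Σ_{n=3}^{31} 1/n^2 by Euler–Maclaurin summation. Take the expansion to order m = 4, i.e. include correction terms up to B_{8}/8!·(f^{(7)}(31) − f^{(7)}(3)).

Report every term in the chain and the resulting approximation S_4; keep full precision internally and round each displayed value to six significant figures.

S_4 ≈ 0.363190

The integral term ∫_3^31 1/x^2 dx = 0.301075.
½[f(3) + f(31)] = ½[0.111111 + 0.00104058] = 0.0560758.
Integral + boundary = 0.357151.
k=1: B_{2}/(2)! × [f^{(1)}(31) − f^{(1)}(3)] = 1/12 × (-6.71344e-05 − (-0.0740741)) = 0.00616724.
Running total after k=1: 0.363318.
k=2: B_{4}/(4)! × [f^{(3)}(31) − f^{(3)}(3)] = −1/720 × (-8.38306e-07 − (-0.0987654)) = -0.000137173.
Running total after k=2: 0.363181.
k=3: B_{6}/(6)! × [f^{(5)}(31) − f^{(5)}(3)] = 1/30240 × (-2.61698e-08 − (-0.329218)) = 1.08868e-05.
Running total after k=3: 0.363192.
k=4: B_{8}/(8)! × [f^{(7)}(31) − f^{(7)}(3)] = −1/1209600 × (-1.52498e-09 − (-2.04847)) = -1.69351e-06.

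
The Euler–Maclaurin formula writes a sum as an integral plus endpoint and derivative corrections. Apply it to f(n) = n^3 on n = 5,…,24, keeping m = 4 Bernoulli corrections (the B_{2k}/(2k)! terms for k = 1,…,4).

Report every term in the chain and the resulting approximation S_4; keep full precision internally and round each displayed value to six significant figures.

S_4 ≈ 89900.0

Integral: ∫_5^24 x^3 dx = 82787.8.
½[f(5) + f(24)] = ½[125.000 + 13824.0] = 6974.50.
Running total after boundary: 89762.2.
k=1: B_{2}/(2)! × [f^{(1)}(24) − f^{(1)}(5)] = 1/12 × (1728.00 − 75.0000) = 137.750.
After k=1: 89900.0.
k=2: B_{4}/(4)! × [f^{(3)}(24) − f^{(3)}(5)] = −1/720 × (6.00000 − 6.00000) = 0.00000.
After k=2: 89900.0.
k=3: B_{6}/(6)! × [f^{(5)}(24) − f^{(5)}(5)] = 1/30240 × (0.00000 − 0.00000) = 0.00000.
After k=3: 89900.0.
k=4: B_{8}/(8)! × [f^{(7)}(24) − f^{(7)}(5)] = −1/1209600 × (0.00000 − 0.00000) = 0.00000.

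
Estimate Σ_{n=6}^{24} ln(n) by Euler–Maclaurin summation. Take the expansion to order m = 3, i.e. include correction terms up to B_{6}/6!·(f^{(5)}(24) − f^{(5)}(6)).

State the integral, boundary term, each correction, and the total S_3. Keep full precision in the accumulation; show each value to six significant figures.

S_3 ≈ 49.9972

The integral term ∫_6^24 ln(x) dx = 47.5227.
Endpoint term: (f(6) + f(24))/2 = (1.79176 + 3.17805)/2 = 2.48491.
Integral + boundary = 50.0076.
Order-1 term: 1/12 · (0.0416667 − 0.166667) = -0.0104167.
After k=1: 49.9972.
Order-2 term: −1/720 · (0.000144676 − 0.00925926) = 1.26591e-05.
After k=2: 49.9972.
Order-3 term: 1/30240 · (3.01408e-06 − 0.00308642) = -1.01964e-07.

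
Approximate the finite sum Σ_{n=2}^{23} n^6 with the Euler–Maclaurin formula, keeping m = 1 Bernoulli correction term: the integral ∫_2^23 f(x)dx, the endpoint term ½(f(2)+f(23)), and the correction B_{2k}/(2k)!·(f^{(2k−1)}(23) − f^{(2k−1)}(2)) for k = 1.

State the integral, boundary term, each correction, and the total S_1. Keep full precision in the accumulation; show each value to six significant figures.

S_1 ≈ 5.63640e+08

Integral: ∫_2^23 x^6 dx = 4.86404e+08.
½[f(2) + f(23)] = ½[64.0000 + 1.48036e+08] = 7.40180e+07.
So far: 5.60422e+08.
Correction k=1: B_{2}/2! · (f^{(1)}(23) − f^{(1)}(2)) = 1/12 · (3.86181e+07 − 192.000) = 3.21816e+06.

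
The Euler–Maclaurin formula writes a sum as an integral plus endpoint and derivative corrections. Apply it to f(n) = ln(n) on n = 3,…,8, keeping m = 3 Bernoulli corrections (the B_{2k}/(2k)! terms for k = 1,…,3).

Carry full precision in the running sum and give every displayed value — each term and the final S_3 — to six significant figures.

∫_3^8 ln(x) dx evaluates to 8.33970.
½[f(3) + f(8)] = ½[1.09861 + 2.07944] = 1.58903.
So far: 9.92872.
Order-1 term: 1/12 · (0.125000 − 0.333333) = -0.0173611.
Partial sum through k=1: 9.91136.
Order-2 term: −1/720 · (0.00390625 − 0.0740741) = 9.74553e-05.
Partial sum through k=2: 9.91146.
Order-3 term: 1/30240 · (0.000732422 − 0.0987654) = -3.24183e-06.

S_3 ≈ 9.91146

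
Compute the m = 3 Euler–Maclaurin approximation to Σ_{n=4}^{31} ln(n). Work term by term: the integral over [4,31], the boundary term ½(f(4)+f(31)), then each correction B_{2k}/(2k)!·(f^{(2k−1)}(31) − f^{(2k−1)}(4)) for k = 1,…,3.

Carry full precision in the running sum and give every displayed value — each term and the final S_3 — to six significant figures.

∫_4^31 ln(x) dx evaluates to 73.9084.
½[f(4) + f(31)] = ½[1.38629 + 3.43399] = 2.41014.
So far: 76.3186.
k=1: B_{2}/(2)! × [f^{(1)}(31) − f^{(1)}(4)] = 1/12 × (0.0322581 − 0.250000) = -0.0181452.
Running total after k=1: 76.3004.
k=2: B_{4}/(4)! × [f^{(3)}(31) − f^{(3)}(4)] = −1/720 × (6.71344e-05 − 0.0312500) = 4.33095e-05.
Running total after k=2: 76.3005.
k=3: B_{6}/(6)! × [f^{(5)}(31) − f^{(5)}(4)] = 1/30240 × (8.38306e-07 − 0.0234375) = -7.75022e-07.

S_3 ≈ 76.3005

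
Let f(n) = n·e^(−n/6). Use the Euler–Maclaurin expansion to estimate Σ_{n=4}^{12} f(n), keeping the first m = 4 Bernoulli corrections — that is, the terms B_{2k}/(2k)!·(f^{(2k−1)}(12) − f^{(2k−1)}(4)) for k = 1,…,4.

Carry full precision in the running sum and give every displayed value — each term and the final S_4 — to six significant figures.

The integral term ∫_4^12 x·e^(−x/6) dx = 16.1888.
½[f(4) + f(12)] = ½[2.05367 + 1.62402] = 1.83885.
Integral + boundary = 18.0277.
k=1: B_{2}/(2)! × [f^{(1)}(12) − f^{(1)}(4)] = 1/12 × (-0.135335 − 0.171139) = -0.0255395.
After k=1: 18.0021.
k=2: B_{4}/(4)! × [f^{(3)}(12) − f^{(3)}(4)] = −1/720 × (0.00375931 − 0.0332770) = 4.09968e-05.
After k=2: 18.0022.
k=3: B_{6}/(6)! × [f^{(5)}(12) − f^{(5)}(4)] = 1/30240 × (0.000313276 − 0.00171667) = -4.64086e-08.
After k=3: 18.0022.
k=4: B_{8}/(8)! × [f^{(7)}(12) − f^{(7)}(4)] = −1/1209600 × (1.45035e-05 − 6.96940e-05) = 4.56270e-11.

S_4 ≈ 18.0022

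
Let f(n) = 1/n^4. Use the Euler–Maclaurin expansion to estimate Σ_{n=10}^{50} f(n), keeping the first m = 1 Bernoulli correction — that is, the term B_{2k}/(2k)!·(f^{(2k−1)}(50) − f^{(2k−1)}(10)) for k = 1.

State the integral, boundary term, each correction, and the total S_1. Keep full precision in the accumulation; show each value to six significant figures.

S_1 ≈ 0.000384079

The integral term ∫_10^50 1/x^4 dx = 0.000330667.
Endpoint term: (f(10) + f(50))/2 = (0.000100000 + 1.60000e-07)/2 = 5.00800e-05.
Integral + boundary = 0.000380747.
Correction k=1: B_{2}/2! · (f^{(1)}(50) − f^{(1)}(10)) = 1/12 · (-1.28000e-08 − (-4.00000e-05)) = 3.33227e-06.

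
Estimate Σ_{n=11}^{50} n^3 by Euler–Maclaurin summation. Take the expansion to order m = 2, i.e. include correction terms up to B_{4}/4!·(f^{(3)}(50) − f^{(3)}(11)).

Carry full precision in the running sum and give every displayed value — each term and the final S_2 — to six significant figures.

∫_11^50 x^3 dx evaluates to 1.55884e+06.
½[f(11) + f(50)] = ½[1331.00 + 125000] = 63165.5.
So far: 1.62201e+06.
Order-1 term: 1/12 · (7500.00 − 363.000) = 594.750.
Running total after k=1: 1.62260e+06.
Order-2 term: −1/720 · (6.00000 − 6.00000) = 0.00000.

S_2 ≈ 1.62260e+06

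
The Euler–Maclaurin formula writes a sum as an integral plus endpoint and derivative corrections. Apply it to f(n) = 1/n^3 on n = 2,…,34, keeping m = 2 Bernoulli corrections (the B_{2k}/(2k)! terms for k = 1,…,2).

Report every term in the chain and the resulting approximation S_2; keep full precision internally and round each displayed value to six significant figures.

S_2 ≈ 0.201403

Integral: ∫_2^34 1/x^3 dx = 0.124567.
Boundary: ½(f(2) + f(34)) = ½(0.125000 + 2.54427e-05) = 0.0625127.
Running total after boundary: 0.187080.
Order-1 term: 1/12 · (-2.24494e-06 − (-0.187500)) = 0.0156248.
After k=1: 0.202705.
Order-2 term: −1/720 · (-3.88399e-08 − (-0.937500)) = -0.00130208.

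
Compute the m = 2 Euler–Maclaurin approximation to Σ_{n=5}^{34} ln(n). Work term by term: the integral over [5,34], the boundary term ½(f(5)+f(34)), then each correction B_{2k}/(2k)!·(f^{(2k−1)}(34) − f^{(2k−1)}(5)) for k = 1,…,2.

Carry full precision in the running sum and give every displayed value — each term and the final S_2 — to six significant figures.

S_2 ≈ 85.4028

The integral term ∫_5^34 ln(x) dx = 82.8491.
½[f(5) + f(34)] = ½[1.60944 + 3.52636] = 2.56790.
Running total after boundary: 85.4170.
Correction k=1: B_{2}/2! · (f^{(1)}(34) − f^{(1)}(5)) = 1/12 · (0.0294118 − 0.200000) = -0.0142157.
Partial sum through k=1: 85.4028.
Correction k=2: B_{4}/4! · (f^{(3)}(34) − f^{(3)}(5)) = −1/720 · (5.08854e-05 − 0.0160000) = 2.21515e-05.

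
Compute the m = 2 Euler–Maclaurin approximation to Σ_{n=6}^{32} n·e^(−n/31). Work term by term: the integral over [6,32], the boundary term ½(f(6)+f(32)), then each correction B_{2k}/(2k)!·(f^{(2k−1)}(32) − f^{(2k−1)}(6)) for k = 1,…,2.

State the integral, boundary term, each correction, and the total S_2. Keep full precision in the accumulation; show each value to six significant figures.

S_2 ≈ 257.615

The integral term ∫_6^32 x·e^(−x/31) dx = 249.500.
½[f(6) + f(32)] = ½[4.94418 + 11.3985] = 8.17132.
Running total after boundary: 257.672.
Correction k=1: B_{2}/2! · (f^{(1)}(32) − f^{(1)}(6)) = 1/12 · (-0.0114904 − 0.664540) = -0.0563359.
After k=1: 257.615.
Correction k=2: B_{4}/4! · (f^{(3)}(32) − f^{(3)}(6)) = −1/720 · (0.000729358 − 0.00240645) = 2.32930e-06.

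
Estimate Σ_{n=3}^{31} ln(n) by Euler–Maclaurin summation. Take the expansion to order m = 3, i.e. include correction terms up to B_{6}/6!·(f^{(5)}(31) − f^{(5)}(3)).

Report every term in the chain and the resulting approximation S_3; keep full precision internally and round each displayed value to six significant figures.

Integral: ∫_3^31 ln(x) dx = 75.1578.
½[f(3) + f(31)] = ½[1.09861 + 3.43399] = 2.26630.
So far: 77.4241.
Order-1 term: 1/12 · (0.0322581 − 0.333333) = -0.0250896.
After k=1: 77.3990.
Order-2 term: −1/720 · (6.71344e-05 − 0.0740741) = 0.000102787.
After k=2: 77.3991.
Order-3 term: 1/30240 · (8.38306e-07 − 0.0987654) = -3.26602e-06.

S_3 ≈ 77.3991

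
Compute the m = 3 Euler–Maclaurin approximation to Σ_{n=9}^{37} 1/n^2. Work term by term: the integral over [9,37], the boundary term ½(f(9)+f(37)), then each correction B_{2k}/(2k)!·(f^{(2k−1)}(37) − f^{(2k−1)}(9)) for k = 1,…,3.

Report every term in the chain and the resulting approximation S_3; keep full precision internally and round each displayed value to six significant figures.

S_3 ≈ 0.0908469

∫_9^37 1/x^2 dx evaluates to 0.0840841.
Boundary: ½(f(9) + f(37)) = ½(0.0123457 + 0.000730460) = 0.00653807.
So far: 0.0906222.
Order-1 term: 1/12 · (-3.94843e-05 − (-0.00274348)) = 0.000225333.
Partial sum through k=1: 0.0908475.
Order-2 term: −1/720 · (-3.46101e-07 − (-0.000406442)) = -5.64022e-07.
Partial sum through k=2: 0.0908469.
Order-3 term: 1/30240 · (-7.58439e-09 − (-0.000150534)) = 4.97773e-09.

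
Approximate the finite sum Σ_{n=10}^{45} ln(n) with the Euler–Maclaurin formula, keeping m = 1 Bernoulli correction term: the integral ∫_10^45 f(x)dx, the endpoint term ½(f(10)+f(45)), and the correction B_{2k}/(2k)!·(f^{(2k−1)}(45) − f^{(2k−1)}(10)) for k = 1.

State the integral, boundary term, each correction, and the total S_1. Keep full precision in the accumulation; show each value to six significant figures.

S_1 ≈ 116.322

Integral: ∫_10^45 ln(x) dx = 113.274.
Endpoint term: (f(10) + f(45))/2 = (2.30259 + 3.80666)/2 = 3.05462.
Running total after boundary: 116.329.
Order-1 term: 1/12 · (0.0222222 − 0.100000) = -0.00648148.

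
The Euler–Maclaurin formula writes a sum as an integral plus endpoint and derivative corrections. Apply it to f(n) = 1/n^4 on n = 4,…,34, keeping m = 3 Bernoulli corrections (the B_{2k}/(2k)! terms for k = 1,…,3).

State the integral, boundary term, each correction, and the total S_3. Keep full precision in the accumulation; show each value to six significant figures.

S_3 ≈ 0.00746954

∫_4^34 1/x^4 dx evaluates to 0.00519985.
½[f(4) + f(34)] = ½[0.00390625 + 7.48315e-07] = 0.00195350.
Integral + boundary = 0.00715335.
Order-1 term: 1/12 · (-8.80370e-08 − (-0.00390625)) = 0.000325513.
After k=1: 0.00747887.
Order-2 term: −1/720 · (-2.28470e-09 − (-0.00732422)) = -1.01725e-05.
After k=2: 0.00746869.
Order-3 term: 1/30240 · (-1.10677e-10 − (-0.0256348)) = 8.47710e-07.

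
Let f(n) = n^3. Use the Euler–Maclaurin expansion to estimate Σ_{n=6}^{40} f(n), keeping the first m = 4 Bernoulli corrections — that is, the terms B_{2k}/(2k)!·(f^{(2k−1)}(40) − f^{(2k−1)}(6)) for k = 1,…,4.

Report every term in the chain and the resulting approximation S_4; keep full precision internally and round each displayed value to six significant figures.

S_4 ≈ 672175

The integral term ∫_6^40 x^3 dx = 639676.
Boundary: ½(f(6) + f(40)) = ½(216.000 + 64000.0) = 32108.0.
Integral + boundary = 671784.
Order-1 term: 1/12 · (4800.00 − 108.000) = 391.000.
Partial sum through k=1: 672175.
Order-2 term: −1/720 · (6.00000 − 6.00000) = 0.00000.
Partial sum through k=2: 672175.
Order-3 term: 1/30240 · (0.00000 − 0.00000) = 0.00000.
Partial sum through k=3: 672175.
Order-4 term: −1/1209600 · (0.00000 − 0.00000) = 0.00000.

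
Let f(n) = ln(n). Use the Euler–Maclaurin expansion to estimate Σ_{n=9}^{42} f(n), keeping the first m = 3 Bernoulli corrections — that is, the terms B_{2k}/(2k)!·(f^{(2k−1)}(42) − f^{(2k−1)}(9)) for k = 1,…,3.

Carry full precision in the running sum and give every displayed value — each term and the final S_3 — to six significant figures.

S_3 ≈ 107.167

∫_9^42 ln(x) dx evaluates to 104.207.
Boundary: ½(f(9) + f(42)) = ½(2.19722 + 3.73767) = 2.96745.
Running total after boundary: 107.175.
Correction k=1: B_{2}/2! · (f^{(1)}(42) − f^{(1)}(9)) = 1/12 · (0.0238095 − 0.111111) = -0.00727513.
Partial sum through k=1: 107.167.
Correction k=2: B_{4}/4! · (f^{(3)}(42) − f^{(3)}(9)) = −1/720 · (2.69949e-05 − 0.00274348) = 3.77290e-06.
Partial sum through k=2: 107.167.
Correction k=3: B_{6}/6! · (f^{(5)}(42) − f^{(5)}(9)) = 1/30240 · (1.83639e-07 − 0.000406442) = -1.34345e-08.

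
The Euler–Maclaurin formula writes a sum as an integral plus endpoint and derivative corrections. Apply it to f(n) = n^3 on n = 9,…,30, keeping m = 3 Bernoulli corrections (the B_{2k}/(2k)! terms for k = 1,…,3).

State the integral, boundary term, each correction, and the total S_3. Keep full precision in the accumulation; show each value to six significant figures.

The integral term ∫_9^30 x^3 dx = 200860.
Boundary: ½(f(9) + f(30)) = ½(729.000 + 27000.0) = 13864.5.
Integral + boundary = 214724.
k=1: B_{2}/(2)! × [f^{(1)}(30) − f^{(1)}(9)] = 1/12 × (2700.00 − 243.000) = 204.750.
Partial sum through k=1: 214929.
k=2: B_{4}/(4)! × [f^{(3)}(30) − f^{(3)}(9)] = −1/720 × (6.00000 − 6.00000) = 0.00000.
Partial sum through k=2: 214929.
k=3: B_{6}/(6)! × [f^{(5)}(30) − f^{(5)}(9)] = 1/30240 × (0.00000 − 0.00000) = 0.00000.

S_3 ≈ 214929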